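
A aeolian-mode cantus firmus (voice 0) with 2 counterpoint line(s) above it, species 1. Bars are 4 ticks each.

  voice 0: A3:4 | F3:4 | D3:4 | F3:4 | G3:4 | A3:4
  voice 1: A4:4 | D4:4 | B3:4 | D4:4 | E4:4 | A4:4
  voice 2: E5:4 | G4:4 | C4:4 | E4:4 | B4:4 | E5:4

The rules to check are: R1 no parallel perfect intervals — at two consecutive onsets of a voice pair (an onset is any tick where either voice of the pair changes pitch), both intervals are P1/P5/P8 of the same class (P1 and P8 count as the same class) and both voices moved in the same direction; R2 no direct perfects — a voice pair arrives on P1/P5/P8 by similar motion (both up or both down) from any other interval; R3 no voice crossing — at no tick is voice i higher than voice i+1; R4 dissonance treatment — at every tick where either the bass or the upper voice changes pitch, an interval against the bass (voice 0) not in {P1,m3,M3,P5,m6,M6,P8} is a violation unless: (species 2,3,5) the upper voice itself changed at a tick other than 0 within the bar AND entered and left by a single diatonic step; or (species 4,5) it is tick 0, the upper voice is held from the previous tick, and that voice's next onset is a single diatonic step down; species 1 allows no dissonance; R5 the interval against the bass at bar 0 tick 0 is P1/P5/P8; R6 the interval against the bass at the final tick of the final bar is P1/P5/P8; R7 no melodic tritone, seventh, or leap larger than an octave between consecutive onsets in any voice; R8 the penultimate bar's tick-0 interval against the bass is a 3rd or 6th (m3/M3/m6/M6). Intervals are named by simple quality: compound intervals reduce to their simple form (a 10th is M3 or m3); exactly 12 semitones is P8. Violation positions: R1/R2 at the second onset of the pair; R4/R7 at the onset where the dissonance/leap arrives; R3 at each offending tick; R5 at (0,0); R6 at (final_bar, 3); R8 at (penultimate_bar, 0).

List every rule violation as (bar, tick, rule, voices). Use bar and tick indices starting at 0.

(1, 0, R4, (0, 2))
(2, 0, R4, (0, 2))
(3, 0, R4, (0, 2))
(4, 0, R2, (1, 2))
(5, 0, R1, (1, 2))
(5, 0, R2, (0, 1))
(5, 0, R2, (0, 2))

bar 0: v0=A3 v1=A4 v2=E5 downbeat P5
bar 1: v0=F3 v1=D4 v2=G4 downbeat M2
bar 2: v0=D3 v1=B3 v2=C4 downbeat m7
bar 3: v0=F3 v1=D4 v2=E4 downbeat M7
bar 4: v0=G3 v1=E4 v2=B4 downbeat M3
bar 5: v0=A3 v1=A4 v2=E5 downbeat P5
  -> R4 @ bar 1 tick 0 v(0, 2): F3/G4 M2 untreated
  -> R4 @ bar 2 tick 0 v(0, 2): D3/C4 m7 untreated
  -> R4 @ bar 3 tick 0 v(0, 2): F3/E4 M7 untreated
  -> R2 @ bar 4 tick 0 v(1, 2): D4/E4 M2 -> E4/B4 P5 similar
  -> R1 @ bar 5 tick 0 v(1, 2): E4/B4 P5 -> A4/E5 P5 similar
  -> R2 @ bar 5 tick 0 v(0, 1): G3/E4 M6 -> A3/A4 P8 similar
  -> R2 @ bar 5 tick 0 v(0, 2): G3/B4 M3 -> A3/E5 P5 similar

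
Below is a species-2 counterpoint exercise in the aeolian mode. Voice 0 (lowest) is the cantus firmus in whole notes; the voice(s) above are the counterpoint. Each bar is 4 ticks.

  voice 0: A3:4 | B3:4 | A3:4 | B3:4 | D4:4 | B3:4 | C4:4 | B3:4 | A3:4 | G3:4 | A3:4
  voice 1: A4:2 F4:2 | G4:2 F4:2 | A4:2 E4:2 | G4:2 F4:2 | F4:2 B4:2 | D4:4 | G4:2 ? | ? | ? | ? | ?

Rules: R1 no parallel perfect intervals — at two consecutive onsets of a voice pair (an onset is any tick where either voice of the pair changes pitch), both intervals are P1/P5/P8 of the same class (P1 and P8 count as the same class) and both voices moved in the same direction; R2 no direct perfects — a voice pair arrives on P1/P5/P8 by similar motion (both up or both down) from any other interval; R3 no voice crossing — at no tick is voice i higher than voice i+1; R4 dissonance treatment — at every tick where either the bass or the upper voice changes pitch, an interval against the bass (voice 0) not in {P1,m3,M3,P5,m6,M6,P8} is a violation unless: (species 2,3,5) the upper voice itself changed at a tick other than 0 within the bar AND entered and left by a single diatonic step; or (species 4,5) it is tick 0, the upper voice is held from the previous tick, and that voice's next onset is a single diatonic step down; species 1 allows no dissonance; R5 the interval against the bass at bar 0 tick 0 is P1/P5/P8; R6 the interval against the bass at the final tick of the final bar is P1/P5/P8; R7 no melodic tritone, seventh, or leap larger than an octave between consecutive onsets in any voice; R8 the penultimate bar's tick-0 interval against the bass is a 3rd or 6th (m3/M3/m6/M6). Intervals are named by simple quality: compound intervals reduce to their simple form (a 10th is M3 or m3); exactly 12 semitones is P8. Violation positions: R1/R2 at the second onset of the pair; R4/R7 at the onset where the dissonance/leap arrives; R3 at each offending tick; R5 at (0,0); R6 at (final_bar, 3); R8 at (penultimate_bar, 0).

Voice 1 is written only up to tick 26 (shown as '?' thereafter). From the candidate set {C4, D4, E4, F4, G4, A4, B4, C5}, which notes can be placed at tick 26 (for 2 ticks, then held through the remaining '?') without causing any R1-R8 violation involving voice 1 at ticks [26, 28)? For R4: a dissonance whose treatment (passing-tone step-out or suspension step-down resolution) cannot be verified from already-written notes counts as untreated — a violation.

{A4, C4, C5, E4, G4}

C4: legal
D4: violates R4
E4: legal
F4: violates R4
G4: legal
A4: legal
B4: violates R4
C5: legal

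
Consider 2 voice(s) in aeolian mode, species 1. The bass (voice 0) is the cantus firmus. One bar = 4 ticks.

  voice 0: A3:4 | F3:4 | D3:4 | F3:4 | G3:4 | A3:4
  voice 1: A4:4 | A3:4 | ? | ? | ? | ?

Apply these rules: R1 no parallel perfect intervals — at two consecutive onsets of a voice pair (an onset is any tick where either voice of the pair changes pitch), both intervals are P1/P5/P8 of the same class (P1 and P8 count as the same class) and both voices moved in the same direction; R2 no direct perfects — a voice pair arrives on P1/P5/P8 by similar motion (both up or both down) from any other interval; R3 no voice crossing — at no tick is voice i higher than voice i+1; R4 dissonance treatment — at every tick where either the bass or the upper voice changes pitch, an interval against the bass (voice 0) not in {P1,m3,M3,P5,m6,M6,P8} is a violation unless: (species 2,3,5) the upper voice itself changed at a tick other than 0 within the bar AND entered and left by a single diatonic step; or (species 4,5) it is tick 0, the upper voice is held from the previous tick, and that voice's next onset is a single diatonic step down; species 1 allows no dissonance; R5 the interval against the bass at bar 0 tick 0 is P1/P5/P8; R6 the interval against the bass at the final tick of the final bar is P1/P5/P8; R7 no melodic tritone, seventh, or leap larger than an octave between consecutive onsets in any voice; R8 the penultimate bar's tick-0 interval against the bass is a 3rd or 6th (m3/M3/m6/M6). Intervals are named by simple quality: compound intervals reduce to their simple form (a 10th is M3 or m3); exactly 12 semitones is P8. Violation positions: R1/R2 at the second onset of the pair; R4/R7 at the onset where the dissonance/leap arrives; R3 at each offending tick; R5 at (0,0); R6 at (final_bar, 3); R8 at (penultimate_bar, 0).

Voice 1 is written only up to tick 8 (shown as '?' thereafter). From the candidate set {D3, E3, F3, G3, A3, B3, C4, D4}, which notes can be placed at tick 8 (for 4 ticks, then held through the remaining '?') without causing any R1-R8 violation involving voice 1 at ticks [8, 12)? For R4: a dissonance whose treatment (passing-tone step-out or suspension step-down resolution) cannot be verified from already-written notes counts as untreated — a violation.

{A3, B3, D4, F3}

D3: violates R2
E3: violates R4
F3: legal
G3: violates R4
A3: legal
B3: legal
C4: violates R4
D4: legal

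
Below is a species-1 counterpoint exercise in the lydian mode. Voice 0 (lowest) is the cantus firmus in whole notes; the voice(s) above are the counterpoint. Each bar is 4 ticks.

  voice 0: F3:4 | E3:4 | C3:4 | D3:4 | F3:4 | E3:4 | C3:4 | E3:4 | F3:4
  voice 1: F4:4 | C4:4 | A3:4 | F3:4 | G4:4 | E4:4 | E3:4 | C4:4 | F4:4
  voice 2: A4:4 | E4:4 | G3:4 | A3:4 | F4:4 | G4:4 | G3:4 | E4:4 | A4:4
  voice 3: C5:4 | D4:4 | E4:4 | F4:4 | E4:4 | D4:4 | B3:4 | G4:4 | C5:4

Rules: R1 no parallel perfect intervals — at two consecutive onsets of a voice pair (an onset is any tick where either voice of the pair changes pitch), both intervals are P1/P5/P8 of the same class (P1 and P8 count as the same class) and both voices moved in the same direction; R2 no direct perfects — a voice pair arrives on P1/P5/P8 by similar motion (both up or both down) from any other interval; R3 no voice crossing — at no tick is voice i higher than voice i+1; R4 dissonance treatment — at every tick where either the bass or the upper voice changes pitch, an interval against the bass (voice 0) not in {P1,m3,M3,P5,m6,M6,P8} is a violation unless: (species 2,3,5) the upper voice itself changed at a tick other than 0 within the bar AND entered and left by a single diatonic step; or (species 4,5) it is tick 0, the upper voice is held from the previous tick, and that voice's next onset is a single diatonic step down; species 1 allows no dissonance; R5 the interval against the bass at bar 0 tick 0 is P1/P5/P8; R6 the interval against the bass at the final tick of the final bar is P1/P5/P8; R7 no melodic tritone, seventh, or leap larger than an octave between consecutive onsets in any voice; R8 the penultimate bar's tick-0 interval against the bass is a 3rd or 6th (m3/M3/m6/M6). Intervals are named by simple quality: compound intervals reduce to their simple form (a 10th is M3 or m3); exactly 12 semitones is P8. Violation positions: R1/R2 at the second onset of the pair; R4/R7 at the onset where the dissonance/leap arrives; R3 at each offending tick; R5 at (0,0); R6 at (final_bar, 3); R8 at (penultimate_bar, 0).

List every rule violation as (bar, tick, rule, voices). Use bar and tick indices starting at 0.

bar 0: v0=F3 v1=F4 v2=A4 v3=C5 downbeat P5
bar 1: v0=E3 v1=C4 v2=E4 v3=D4 downbeat m7
bar 2: v0=C3 v1=A3 v2=G3 v3=E4 downbeat M3
bar 3: v0=D3 v1=F3 v2=A3 v3=F4 downbeat m3
bar 4: v0=F3 v1=G4 v2=F4 v3=E4 downbeat M7
bar 5: v0=E3 v1=E4 v2=G4 v3=D4 downbeat m7
bar 6: v0=C3 v1=E3 v2=G3 v3=B3 downbeat M7
bar 7: v0=E3 v1=C4 v2=E4 v3=G4 downbeat m3
bar 8: v0=F3 v1=F4 v2=A4 v3=C5 downbeat P5
  -> R5 @ bar 0 tick 0 v(0, 2): opens on M3
  -> R2 @ bar 1 tick 0 v(0, 2): F3/A4 M3 -> E3/E4 P8 similar
  -> R3 @ bar 1 tick 0 v(2, 3): E4 above D4
  -> R4 @ bar 1 tick 0 v(0, 3): E3/D4 m7 untreated
  -> R7 @ bar 1 tick 0 v(3,): C5->D4 leap 10st
  -> R3 @ bar 1 tick 1 v(2, 3): E4 above D4
  -> R3 @ bar 1 tick 2 v(2, 3): E4 above D4
  -> R3 @ bar 1 tick 3 v(2, 3): E4 above D4
  -> R2 @ bar 2 tick 0 v(0, 2): E3/E4 P8 -> C3/G3 P5 similar
  -> R3 @ bar 2 tick 0 v(1, 2): A3 above G3
  -> R3 @ bar 2 tick 1 v(1, 2): A3 above G3
  -> R3 @ bar 2 tick 2 v(1, 2): A3 above G3
  -> R3 @ bar 2 tick 3 v(1, 2): A3 above G3
  -> R1 @ bar 3 tick 0 v(0, 2): C3/G3 P5 -> D3/A3 P5 similar
  -> R2 @ bar 4 tick 0 v(0, 2): D3/A3 P5 -> F3/F4 P8 similar
  -> R3 @ bar 4 tick 0 v(1, 2): G4 above F4
  -> R3 @ bar 4 tick 0 v(2, 3): F4 above E4
  -> R4 @ bar 4 tick 0 v(0, 1): F3/G4 M2 untreated
  -> R4 @ bar 4 tick 0 v(0, 3): F3/E4 M7 untreated
  -> R7 @ bar 4 tick 0 v(1,): F3->G4 leap 14st
  -> R3 @ bar 4 tick 1 v(1, 2): G4 above F4
  -> R3 @ bar 4 tick 1 v(2, 3): F4 above E4
  -> R3 @ bar 4 tick 2 v(1, 2): G4 above F4
  -> R3 @ bar 4 tick 2 v(2, 3): F4 above E4
  -> R3 @ bar 4 tick 3 v(1, 2): G4 above F4
  -> R3 @ bar 4 tick 3 v(2, 3): F4 above E4
  -> R2 @ bar 5 tick 0 v(0, 1): F3/G4 M2 -> E3/E4 P8 similar
  -> R3 @ bar 5 tick 0 v(2, 3): G4 above D4
  -> R4 @ bar 5 tick 0 v(0, 3): E3/D4 m7 untreated
  -> R3 @ bar 5 tick 1 v(2, 3): G4 above D4
  -> R3 @ bar 5 tick 2 v(2, 3): G4 above D4
  -> R3 @ bar 5 tick 3 v(2, 3): G4 above D4
  -> R2 @ bar 6 tick 0 v(0, 2): E3/G4 m3 -> C3/G3 P5 similar
  -> R2 @ bar 6 tick 0 v(1, 3): E4/D4 M2 -> E3/B3 P5 similar
  -> R4 @ bar 6 tick 0 v(0, 3): C3/B3 M7 untreated
  -> R1 @ bar 7 tick 0 v(1, 3): E3/B3 P5 -> C4/G4 P5 similar
  -> R2 @ bar 7 tick 0 v(0, 2): C3/G3 P5 -> E3/E4 P8 similar
  -> R8 @ bar 7 tick 0 v(0, 2): penult P8 not 3rd/6th
  -> R1 @ bar 8 tick 0 v(1, 3): C4/G4 P5 -> F4/C5 P5 similar
  -> R2 @ bar 8 tick 0 v(0, 1): E3/C4 m6 -> F3/F4 P8 similar
  -> R2 @ bar 8 tick 0 v(0, 3): E3/G4 m3 -> F3/C5 P5 similar
  -> R6 @ bar 8 tick 3 v(0, 2): closes on M3

(0, 0, R5, (0, 2))
(1, 0, R2, (0, 2))
(1, 0, R3, (2, 3))
(1, 0, R4, (0, 3))
(1, 0, R7, (3,))
(1, 1, R3, (2, 3))
(1, 2, R3, (2, 3))
(1, 3, R3, (2, 3))
(2, 0, R2, (0, 2))
(2, 0, R3, (1, 2))
(2, 1, R3, (1, 2))
(2, 2, R3, (1, 2))
(2, 3, R3, (1, 2))
(3, 0, R1, (0, 2))
(4, 0, R2, (0, 2))
(4, 0, R3, (1, 2))
(4, 0, R3, (2, 3))
(4, 0, R4, (0, 1))
(4, 0, R4, (0, 3))
(4, 0, R7, (1,))
(4, 1, R3, (1, 2))
(4, 1, R3, (2, 3))
(4, 2, R3, (1, 2))
(4, 2, R3, (2, 3))
(4, 3, R3, (1, 2))
(4, 3, R3, (2, 3))
(5, 0, R2, (0, 1))
(5, 0, R3, (2, 3))
(5, 0, R4, (0, 3))
(5, 1, R3, (2, 3))
(5, 2, R3, (2, 3))
(5, 3, R3, (2, 3))
(6, 0, R2, (0, 2))
(6, 0, R2, (1, 3))
(6, 0, R4, (0, 3))
(7, 0, R1, (1, 3))
(7, 0, R2, (0, 2))
(7, 0, R8, (0, 2))
(8, 0, R1, (1, 3))
(8, 0, R2, (0, 1))
(8, 0, R2, (0, 3))
(8, 3, R6, (0, 2))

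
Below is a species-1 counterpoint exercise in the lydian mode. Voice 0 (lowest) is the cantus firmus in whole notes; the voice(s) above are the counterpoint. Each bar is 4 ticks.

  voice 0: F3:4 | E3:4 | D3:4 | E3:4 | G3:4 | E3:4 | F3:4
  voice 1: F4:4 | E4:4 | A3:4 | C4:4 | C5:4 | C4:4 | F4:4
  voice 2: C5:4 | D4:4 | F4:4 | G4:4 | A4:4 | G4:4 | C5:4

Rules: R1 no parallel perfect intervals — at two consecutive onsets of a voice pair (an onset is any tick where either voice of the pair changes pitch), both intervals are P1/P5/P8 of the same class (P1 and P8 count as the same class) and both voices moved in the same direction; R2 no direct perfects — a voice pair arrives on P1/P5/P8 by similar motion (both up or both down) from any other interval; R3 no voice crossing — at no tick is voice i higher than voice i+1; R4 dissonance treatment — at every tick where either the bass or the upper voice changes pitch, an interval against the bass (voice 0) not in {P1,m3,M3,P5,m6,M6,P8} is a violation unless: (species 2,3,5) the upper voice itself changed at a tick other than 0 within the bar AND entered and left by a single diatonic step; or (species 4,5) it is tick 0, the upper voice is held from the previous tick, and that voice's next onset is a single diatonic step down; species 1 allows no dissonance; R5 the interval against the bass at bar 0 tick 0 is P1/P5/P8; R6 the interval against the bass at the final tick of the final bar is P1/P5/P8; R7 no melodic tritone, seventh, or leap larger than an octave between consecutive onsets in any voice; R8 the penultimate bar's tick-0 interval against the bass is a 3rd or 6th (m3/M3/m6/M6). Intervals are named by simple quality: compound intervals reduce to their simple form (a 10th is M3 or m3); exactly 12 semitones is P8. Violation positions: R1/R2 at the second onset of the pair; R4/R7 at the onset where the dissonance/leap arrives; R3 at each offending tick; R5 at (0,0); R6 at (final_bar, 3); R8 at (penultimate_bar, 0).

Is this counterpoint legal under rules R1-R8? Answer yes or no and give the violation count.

No (19 violations)

bar 0: v0=F3 v1=F4 v2=C5 (P5)
bar 1: v0=E3 v1=E4 v2=D4 (m7)
bar 2: v0=D3 v1=A3 v2=F4 (m3)
bar 3: v0=E3 v1=C4 v2=G4 (m3)
bar 4: v0=G3 v1=C5 v2=A4 (M2)
bar 5: v0=E3 v1=C4 v2=G4 (m3)
bar 6: v0=F3 v1=F4 v2=C5 (P5)
  R1 @ bar1.0: F3/F4 P8 -> E3/E4 P8 similar
  R3 @ bar1.0: E4 above D4
  R4 @ bar1.0: E3/D4 m7 untreated
  R7 @ bar1.0: C5->D4 leap 10st
  R3 @ bar1.1: E4 above D4
  R3 @ bar1.2: E4 above D4
  R3 @ bar1.3: E4 above D4
  R2 @ bar2.0: E3/E4 P8 -> D3/A3 P5 similar
  R2 @ bar3.0: A3/F4 m6 -> C4/G4 P5 similar
  R3 @ bar4.0: C5 above A4
  R4 @ bar4.0: G3/C5 P4 untreated
  R4 @ bar4.0: G3/A4 M2 untreated
  R3 @ bar4.1: C5 above A4
  R3 @ bar4.2: C5 above A4
  R3 @ bar4.3: C5 above A4
  R2 @ bar5.0: C5/A4 m3 -> C4/G4 P5 similar
  R1 @ bar6.0: C4/G4 P5 -> F4/C5 P5 similar
  R2 @ bar6.0: E3/C4 m6 -> F3/F4 P8 similar
  R2 @ bar6.0: E3/G4 m3 -> F3/C5 P5 similar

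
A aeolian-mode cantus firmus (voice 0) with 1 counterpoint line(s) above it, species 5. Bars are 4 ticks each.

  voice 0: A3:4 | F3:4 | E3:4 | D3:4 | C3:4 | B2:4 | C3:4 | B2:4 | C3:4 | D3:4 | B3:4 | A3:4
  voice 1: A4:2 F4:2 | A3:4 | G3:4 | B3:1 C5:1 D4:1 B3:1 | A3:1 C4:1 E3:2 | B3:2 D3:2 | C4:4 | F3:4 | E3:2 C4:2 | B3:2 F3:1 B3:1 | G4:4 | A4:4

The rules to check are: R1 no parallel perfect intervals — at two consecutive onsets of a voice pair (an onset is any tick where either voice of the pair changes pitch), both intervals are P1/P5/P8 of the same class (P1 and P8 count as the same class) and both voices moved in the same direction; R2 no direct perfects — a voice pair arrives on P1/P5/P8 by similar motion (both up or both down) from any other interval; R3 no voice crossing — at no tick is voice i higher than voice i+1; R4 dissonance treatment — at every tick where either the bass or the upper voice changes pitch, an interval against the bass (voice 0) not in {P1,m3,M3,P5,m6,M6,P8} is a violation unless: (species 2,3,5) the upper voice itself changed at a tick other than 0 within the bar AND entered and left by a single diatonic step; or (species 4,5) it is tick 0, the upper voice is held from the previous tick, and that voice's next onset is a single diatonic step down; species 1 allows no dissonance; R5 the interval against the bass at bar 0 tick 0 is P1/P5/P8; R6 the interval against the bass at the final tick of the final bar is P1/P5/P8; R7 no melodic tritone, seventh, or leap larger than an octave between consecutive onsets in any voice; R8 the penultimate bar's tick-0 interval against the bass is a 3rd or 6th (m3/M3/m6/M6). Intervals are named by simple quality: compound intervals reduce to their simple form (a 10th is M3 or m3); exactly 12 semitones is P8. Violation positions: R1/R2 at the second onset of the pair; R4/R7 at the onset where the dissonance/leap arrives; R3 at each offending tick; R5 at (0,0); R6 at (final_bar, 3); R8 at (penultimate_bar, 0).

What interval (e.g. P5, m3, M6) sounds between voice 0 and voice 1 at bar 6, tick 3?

voice 0=C3 voice 1=C4 -> P8

P8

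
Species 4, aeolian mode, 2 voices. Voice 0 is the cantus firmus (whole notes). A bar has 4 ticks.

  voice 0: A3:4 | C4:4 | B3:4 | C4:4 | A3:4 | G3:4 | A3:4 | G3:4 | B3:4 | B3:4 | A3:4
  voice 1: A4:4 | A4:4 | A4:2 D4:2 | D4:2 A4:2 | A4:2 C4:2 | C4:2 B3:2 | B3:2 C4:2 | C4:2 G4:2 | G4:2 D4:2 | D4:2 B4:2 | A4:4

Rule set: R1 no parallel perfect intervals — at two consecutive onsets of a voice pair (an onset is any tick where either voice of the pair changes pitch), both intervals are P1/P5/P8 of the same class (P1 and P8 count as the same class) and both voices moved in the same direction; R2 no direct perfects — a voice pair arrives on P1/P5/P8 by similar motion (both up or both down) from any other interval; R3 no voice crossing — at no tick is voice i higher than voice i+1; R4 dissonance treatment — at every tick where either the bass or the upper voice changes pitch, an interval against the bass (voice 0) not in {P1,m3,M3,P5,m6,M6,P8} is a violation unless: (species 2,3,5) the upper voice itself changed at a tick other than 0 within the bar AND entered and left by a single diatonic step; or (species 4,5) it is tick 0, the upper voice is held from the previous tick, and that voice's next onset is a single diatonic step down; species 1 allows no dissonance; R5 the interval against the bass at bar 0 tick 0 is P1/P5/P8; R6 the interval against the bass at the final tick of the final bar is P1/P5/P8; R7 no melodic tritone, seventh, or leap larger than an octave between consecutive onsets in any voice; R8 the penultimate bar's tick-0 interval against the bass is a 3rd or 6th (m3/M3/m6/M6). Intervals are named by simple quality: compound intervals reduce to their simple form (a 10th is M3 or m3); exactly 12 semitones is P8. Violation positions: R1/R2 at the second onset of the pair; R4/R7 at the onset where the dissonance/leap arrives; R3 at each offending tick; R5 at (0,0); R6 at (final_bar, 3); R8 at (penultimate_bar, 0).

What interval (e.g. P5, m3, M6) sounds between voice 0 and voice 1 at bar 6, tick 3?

voice 0=A3 voice 1=C4 -> m3

m3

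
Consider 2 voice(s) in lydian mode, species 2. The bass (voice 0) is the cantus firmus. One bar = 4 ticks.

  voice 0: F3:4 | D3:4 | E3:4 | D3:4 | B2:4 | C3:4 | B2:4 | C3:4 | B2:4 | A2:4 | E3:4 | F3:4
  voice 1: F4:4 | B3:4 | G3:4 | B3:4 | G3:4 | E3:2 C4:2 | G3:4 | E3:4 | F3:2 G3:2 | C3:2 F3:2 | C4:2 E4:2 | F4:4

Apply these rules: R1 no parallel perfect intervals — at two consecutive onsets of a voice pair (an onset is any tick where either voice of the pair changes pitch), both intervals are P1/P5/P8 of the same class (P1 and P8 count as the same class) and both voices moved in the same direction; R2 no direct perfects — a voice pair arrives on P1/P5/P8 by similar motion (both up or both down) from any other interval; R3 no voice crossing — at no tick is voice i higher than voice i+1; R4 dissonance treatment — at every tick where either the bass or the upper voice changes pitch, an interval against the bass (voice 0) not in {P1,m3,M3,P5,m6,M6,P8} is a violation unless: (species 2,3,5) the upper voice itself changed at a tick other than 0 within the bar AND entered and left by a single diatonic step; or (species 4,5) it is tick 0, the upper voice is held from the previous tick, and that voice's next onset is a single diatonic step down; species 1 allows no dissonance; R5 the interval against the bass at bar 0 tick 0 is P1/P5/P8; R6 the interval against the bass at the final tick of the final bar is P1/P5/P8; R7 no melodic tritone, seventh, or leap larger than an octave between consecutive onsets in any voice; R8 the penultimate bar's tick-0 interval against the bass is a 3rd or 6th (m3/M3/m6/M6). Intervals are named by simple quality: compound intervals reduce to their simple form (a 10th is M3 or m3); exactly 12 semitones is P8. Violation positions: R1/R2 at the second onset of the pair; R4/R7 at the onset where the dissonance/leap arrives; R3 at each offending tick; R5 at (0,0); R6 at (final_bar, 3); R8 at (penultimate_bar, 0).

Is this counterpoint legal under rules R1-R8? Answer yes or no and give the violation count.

No (3 violations)

bar 0: v0=F3 v1=F4 (P8)
bar 1: v0=D3 v1=B3 (M6)
bar 2: v0=E3 v1=G3 (m3)
bar 3: v0=D3 v1=B3 (M6)
bar 4: v0=B2 v1=G3 (m6)
bar 5: v0=C3 v1=E3 (M3)
bar 6: v0=B2 v1=G3 (m6)
bar 7: v0=C3 v1=E3 (M3)
bar 8: v0=B2 v1=F3 (TT)
bar 9: v0=A2 v1=C3 (m3)
bar 10: v0=E3 v1=C4 (m6)
bar 11: v0=F3 v1=F4 (P8)
  R7 @ bar1.0: F4->B3 leap 6st
  R4 @ bar8.0: B2/F3 TT untreated
  R1 @ bar11.0: E3/E4 P8 -> F3/F4 P8 similar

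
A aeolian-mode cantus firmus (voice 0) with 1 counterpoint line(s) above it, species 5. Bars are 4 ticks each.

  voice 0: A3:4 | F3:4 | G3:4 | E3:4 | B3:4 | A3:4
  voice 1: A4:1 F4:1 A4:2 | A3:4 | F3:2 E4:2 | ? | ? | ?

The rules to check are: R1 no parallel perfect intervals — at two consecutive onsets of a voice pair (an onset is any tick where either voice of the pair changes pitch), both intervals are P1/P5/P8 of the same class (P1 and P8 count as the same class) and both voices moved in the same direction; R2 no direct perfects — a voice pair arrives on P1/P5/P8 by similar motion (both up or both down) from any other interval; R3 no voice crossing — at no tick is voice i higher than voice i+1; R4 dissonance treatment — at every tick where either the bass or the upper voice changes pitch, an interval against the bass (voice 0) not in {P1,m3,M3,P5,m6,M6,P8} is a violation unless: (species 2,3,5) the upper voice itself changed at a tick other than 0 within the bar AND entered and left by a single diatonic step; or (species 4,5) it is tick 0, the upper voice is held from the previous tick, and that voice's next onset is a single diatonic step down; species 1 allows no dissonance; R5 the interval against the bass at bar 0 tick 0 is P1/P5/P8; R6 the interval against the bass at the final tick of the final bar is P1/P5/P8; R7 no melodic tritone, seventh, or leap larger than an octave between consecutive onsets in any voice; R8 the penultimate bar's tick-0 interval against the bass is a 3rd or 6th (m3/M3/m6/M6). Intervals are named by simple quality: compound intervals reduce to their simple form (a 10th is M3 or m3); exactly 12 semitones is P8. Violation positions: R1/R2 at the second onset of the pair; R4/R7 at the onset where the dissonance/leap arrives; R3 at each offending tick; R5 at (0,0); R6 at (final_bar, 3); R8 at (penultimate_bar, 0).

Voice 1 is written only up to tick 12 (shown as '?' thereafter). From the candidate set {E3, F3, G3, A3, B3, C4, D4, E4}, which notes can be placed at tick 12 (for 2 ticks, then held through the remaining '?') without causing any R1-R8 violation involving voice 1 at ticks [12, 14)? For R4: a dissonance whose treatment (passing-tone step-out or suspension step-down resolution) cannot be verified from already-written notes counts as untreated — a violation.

{C4, E4, G3}

E3: violates R2
F3: violates R4,R7
G3: legal
A3: violates R4
B3: violates R2
C4: legal
D4: violates R4
E4: legal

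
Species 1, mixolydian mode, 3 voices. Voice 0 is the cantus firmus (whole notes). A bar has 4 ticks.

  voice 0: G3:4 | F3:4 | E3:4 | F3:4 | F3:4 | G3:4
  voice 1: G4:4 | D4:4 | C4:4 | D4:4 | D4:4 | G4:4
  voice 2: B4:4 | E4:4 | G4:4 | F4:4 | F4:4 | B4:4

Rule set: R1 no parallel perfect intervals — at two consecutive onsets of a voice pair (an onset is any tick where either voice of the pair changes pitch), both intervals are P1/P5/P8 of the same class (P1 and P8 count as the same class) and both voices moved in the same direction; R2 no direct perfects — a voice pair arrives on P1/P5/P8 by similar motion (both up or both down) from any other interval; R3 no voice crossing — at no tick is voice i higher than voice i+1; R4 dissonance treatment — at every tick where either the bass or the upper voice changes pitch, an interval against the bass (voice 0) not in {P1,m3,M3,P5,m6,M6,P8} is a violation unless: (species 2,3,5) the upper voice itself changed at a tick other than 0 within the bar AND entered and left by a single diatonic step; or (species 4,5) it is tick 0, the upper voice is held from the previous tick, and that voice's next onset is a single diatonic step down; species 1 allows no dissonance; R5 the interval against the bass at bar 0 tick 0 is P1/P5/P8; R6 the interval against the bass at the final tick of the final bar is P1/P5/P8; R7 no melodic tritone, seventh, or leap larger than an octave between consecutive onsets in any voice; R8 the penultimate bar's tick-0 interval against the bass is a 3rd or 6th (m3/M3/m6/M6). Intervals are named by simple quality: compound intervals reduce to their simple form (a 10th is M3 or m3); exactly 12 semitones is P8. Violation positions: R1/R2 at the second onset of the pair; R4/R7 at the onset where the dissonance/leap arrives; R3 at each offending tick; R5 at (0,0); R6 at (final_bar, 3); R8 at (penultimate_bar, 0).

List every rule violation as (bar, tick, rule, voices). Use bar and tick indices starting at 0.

bar 0: v0=G3 v1=G4 v2=B4 downbeat M3
bar 1: v0=F3 v1=D4 v2=E4 downbeat M7
bar 2: v0=E3 v1=C4 v2=G4 downbeat m3
bar 3: v0=F3 v1=D4 v2=F4 downbeat P8
bar 4: v0=F3 v1=D4 v2=F4 downbeat P8
bar 5: v0=G3 v1=G4 v2=B4 downbeat M3
  -> R5 @ bar 0 tick 0 v(0, 2): opens on M3
  -> R4 @ bar 1 tick 0 v(0, 2): F3/E4 M7 untreated
  -> R8 @ bar 4 tick 0 v(0, 2): penult P8 not 3rd/6th
  -> R2 @ bar 5 tick 0 v(0, 1): F3/D4 M6 -> G3/G4 P8 similar
  -> R7 @ bar 5 tick 0 v(2,): F4->B4 leap 6st
  -> R6 @ bar 5 tick 3 v(0, 2): closes on M3

(0, 0, R5, (0, 2))
(1, 0, R4, (0, 2))
(4, 0, R8, (0, 2))
(5, 0, R2, (0, 1))
(5, 0, R7, (2,))
(5, 3, R6, (0, 2))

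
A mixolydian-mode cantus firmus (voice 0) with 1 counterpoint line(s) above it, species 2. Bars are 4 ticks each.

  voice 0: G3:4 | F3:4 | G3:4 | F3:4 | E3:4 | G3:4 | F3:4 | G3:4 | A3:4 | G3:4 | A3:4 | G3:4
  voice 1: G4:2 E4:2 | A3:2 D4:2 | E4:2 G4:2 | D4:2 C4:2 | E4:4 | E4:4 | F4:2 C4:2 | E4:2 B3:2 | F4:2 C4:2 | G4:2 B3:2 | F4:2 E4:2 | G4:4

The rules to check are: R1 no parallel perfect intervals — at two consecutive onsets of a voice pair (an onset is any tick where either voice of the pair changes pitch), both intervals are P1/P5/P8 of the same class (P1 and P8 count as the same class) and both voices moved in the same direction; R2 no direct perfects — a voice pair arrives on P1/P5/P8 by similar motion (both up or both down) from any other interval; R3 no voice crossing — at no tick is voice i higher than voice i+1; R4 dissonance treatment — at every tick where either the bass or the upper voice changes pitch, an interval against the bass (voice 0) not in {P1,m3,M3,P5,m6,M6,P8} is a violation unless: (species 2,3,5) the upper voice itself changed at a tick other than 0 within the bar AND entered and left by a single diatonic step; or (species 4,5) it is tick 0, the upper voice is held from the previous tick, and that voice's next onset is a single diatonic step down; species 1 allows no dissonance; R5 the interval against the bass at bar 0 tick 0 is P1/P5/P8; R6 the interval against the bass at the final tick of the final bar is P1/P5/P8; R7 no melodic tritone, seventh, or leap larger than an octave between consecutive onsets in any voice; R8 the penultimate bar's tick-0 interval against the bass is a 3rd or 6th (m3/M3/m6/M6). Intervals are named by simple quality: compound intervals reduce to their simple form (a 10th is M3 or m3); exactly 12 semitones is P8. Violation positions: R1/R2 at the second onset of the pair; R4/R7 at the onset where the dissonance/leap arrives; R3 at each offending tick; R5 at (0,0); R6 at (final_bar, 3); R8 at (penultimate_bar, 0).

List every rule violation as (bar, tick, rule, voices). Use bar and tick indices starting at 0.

bar 0: v0=G3 v1=G4 downbeat P8
bar 1: v0=F3 v1=A3 downbeat M3
bar 2: v0=G3 v1=E4 downbeat M6
bar 3: v0=F3 v1=D4 downbeat M6
bar 4: v0=E3 v1=E4 downbeat P8
bar 5: v0=G3 v1=E4 downbeat M6
bar 6: v0=F3 v1=F4 downbeat P8
bar 7: v0=G3 v1=E4 downbeat M6
bar 8: v0=A3 v1=F4 downbeat m6
bar 9: v0=G3 v1=G4 downbeat P8
bar 10: v0=A3 v1=F4 downbeat m6
bar 11: v0=G3 v1=G4 downbeat P8
  -> R7 @ bar 8 tick 0 v(1,): B3->F4 leap 6st
  -> R7 @ bar 10 tick 0 v(1,): B3->F4 leap 6st

(8, 0, R7, (1,))
(10, 0, R7, (1,))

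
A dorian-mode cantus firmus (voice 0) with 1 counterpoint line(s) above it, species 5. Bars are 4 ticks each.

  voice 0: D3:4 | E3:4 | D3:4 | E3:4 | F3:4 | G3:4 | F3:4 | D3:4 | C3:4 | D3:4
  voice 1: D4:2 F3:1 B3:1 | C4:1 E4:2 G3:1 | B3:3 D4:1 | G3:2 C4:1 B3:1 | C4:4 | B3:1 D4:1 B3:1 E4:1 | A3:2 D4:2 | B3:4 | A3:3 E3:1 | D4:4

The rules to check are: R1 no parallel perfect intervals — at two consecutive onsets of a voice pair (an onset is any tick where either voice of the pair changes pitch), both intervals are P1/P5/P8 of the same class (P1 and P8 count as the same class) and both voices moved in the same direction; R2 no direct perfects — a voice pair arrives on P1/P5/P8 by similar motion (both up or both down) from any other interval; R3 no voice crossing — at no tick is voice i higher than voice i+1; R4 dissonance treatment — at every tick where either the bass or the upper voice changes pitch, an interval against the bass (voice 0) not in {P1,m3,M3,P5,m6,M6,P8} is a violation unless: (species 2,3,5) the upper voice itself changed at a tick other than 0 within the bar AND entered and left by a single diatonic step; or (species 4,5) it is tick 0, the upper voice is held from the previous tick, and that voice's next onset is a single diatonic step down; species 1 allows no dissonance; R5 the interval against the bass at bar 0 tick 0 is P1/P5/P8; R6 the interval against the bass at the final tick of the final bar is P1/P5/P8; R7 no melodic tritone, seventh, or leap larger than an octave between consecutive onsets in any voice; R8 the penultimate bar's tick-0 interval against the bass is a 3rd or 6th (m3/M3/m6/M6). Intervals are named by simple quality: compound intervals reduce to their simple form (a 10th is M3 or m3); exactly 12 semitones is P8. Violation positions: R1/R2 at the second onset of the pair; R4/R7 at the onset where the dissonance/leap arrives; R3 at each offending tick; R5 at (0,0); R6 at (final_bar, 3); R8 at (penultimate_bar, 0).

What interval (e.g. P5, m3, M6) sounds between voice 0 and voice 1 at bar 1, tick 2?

voice 0=E3 voice 1=E4 -> P8

P8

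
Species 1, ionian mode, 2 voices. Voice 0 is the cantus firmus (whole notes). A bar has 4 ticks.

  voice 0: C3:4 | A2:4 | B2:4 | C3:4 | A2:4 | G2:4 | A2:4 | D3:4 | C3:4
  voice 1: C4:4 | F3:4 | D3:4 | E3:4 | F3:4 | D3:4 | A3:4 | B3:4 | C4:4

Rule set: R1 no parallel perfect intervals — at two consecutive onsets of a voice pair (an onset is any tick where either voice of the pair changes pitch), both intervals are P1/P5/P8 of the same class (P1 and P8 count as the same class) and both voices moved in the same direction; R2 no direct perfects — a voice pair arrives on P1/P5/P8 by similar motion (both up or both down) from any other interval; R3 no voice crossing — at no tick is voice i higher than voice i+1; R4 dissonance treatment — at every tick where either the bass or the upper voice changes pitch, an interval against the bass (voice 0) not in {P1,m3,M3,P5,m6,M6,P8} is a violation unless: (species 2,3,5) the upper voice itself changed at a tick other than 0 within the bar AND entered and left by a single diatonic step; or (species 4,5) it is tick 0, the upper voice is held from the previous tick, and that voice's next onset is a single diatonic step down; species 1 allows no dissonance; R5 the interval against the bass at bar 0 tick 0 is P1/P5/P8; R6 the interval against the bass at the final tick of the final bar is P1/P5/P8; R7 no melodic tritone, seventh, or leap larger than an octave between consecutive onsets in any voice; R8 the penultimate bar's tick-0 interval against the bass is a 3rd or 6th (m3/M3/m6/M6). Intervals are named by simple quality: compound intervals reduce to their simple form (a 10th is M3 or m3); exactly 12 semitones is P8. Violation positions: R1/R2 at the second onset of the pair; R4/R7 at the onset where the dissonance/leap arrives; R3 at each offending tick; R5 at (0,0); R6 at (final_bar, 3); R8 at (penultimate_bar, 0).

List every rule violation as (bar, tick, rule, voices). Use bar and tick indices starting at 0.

bar 0: v0=C3 v1=C4 downbeat P8
bar 1: v0=A2 v1=F3 downbeat m6
bar 2: v0=B2 v1=D3 downbeat m3
bar 3: v0=C3 v1=E3 downbeat M3
bar 4: v0=A2 v1=F3 downbeat m6
bar 5: v0=G2 v1=D3 downbeat P5
bar 6: v0=A2 v1=A3 downbeat P8
bar 7: v0=D3 v1=B3 downbeat M6
bar 8: v0=C3 v1=C4 downbeat P8
  -> R2 @ bar 5 tick 0 v(0, 1): A2/F3 m6 -> G2/D3 P5 similar
  -> R2 @ bar 6 tick 0 v(0, 1): G2/D3 P5 -> A2/A3 P8 similar

(5, 0, R2, (0, 1))
(6, 0, R2, (0, 1))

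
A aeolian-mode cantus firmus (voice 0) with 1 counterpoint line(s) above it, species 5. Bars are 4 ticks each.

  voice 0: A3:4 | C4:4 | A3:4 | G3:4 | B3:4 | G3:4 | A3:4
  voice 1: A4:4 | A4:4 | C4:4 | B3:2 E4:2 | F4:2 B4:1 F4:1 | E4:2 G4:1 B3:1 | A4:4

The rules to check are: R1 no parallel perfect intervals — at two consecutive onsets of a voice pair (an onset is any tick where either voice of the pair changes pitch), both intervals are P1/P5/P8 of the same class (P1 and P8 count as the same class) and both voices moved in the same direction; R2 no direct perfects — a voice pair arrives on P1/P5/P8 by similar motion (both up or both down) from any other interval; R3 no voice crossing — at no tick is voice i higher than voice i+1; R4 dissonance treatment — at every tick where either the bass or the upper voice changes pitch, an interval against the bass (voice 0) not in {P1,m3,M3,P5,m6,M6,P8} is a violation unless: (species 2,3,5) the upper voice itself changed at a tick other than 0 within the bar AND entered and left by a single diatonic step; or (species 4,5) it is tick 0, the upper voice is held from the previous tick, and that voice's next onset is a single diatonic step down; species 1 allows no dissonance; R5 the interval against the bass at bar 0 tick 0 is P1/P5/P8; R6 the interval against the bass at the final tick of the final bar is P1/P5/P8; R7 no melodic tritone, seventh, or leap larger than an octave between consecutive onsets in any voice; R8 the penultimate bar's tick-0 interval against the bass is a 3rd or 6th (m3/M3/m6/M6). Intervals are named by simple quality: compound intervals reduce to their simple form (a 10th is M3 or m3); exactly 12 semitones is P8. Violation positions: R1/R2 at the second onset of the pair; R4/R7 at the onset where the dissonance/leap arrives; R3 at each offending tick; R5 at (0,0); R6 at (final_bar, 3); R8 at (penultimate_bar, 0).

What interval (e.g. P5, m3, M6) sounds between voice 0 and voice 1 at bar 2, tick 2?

m3

voice 0=A3 voice 1=C4 -> m3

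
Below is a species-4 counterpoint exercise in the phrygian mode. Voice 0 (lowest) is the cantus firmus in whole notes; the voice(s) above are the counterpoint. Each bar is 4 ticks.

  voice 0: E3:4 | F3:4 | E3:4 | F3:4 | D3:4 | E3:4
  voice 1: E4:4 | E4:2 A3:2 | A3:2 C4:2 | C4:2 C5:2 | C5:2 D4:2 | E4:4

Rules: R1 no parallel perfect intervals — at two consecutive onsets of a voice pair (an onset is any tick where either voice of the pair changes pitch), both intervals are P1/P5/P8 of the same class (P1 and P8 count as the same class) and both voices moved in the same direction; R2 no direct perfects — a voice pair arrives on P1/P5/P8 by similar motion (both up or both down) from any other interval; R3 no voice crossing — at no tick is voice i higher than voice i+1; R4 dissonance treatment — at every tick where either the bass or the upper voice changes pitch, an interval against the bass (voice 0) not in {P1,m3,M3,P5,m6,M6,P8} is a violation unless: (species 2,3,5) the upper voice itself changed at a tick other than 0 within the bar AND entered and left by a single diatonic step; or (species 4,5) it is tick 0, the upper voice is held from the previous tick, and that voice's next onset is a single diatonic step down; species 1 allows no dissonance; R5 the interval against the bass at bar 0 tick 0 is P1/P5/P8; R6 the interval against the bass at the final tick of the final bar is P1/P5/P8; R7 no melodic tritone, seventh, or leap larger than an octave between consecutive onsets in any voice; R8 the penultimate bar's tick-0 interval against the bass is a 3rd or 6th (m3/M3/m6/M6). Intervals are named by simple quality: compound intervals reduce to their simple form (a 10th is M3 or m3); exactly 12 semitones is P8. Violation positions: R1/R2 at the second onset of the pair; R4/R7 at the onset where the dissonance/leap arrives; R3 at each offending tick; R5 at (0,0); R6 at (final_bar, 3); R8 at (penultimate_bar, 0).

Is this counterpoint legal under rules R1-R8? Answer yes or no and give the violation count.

No (6 violations)

bar 0: v0=E3 v1=E4 (P8)
bar 1: v0=F3 v1=E4 (M7)
bar 2: v0=E3 v1=A3 (P4)
bar 3: v0=F3 v1=C4 (P5)
bar 4: v0=D3 v1=C5 (m7)
bar 5: v0=E3 v1=E4 (P8)
  R4 @ bar1.0: F3/E4 M7 untreated
  R4 @ bar2.0: E3/A3 P4 untreated
  R4 @ bar4.0: D3/C5 m7 untreated
  R8 @ bar4.0: penult m7 not 3rd/6th
  R7 @ bar4.2: C5->D4 leap 10st
  R1 @ bar5.0: D3/D4 P8 -> E3/E4 P8 similar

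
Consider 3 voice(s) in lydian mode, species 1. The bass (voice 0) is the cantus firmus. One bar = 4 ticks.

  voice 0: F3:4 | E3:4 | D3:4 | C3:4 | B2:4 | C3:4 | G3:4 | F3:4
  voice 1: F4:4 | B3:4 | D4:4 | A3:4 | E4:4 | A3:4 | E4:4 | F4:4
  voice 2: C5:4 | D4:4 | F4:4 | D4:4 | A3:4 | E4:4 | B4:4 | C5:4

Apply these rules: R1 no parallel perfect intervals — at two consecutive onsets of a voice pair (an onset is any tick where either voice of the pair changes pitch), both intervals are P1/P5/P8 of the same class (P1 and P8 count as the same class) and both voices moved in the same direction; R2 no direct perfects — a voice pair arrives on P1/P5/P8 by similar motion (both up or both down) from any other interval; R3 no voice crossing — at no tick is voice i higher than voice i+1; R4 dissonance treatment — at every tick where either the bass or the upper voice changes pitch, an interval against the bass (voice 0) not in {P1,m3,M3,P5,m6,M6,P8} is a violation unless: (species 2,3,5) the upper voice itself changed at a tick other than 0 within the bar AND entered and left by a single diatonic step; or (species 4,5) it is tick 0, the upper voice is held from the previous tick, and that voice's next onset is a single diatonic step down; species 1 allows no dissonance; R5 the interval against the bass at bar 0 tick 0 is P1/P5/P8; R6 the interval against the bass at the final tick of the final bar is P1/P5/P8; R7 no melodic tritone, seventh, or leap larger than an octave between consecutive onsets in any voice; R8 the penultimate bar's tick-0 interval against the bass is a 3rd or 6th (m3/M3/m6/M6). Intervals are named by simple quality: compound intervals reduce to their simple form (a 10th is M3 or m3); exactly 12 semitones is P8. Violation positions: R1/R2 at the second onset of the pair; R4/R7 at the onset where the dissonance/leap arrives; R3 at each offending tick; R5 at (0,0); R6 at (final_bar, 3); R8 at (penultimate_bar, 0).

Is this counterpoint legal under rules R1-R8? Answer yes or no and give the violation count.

No (13 violations)

bar 0: v0=F3 v1=F4 v2=C5 (P5)
bar 1: v0=E3 v1=B3 v2=D4 (m7)
bar 2: v0=D3 v1=D4 v2=F4 (m3)
bar 3: v0=C3 v1=A3 v2=D4 (M2)
bar 4: v0=B2 v1=E4 v2=A3 (m7)
bar 5: v0=C3 v1=A3 v2=E4 (M3)
bar 6: v0=G3 v1=E4 v2=B4 (M3)
bar 7: v0=F3 v1=F4 v2=C5 (P5)
  R2 @ bar1.0: F3/F4 P8 -> E3/B3 P5 similar
  R4 @ bar1.0: E3/D4 m7 untreated
  R7 @ bar1.0: F4->B3 leap 6st
  R7 @ bar1.0: C5->D4 leap 10st
  R4 @ bar3.0: C3/D4 M2 untreated
  R3 @ bar4.0: E4 above A3
  R4 @ bar4.0: B2/E4 P4 untreated
  R4 @ bar4.0: B2/A3 m7 untreated
  R3 @ bar4.1: E4 above A3
  R3 @ bar4.2: E4 above A3
  R3 @ bar4.3: E4 above A3
  R1 @ bar6.0: A3/E4 P5 -> E4/B4 P5 similar
  R1 @ bar7.0: E4/B4 P5 -> F4/C5 P5 similar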